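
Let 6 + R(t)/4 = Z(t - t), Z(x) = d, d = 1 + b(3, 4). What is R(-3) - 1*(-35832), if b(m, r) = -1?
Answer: 35808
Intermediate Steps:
d = 0 (d = 1 - 1 = 0)
Z(x) = 0
R(t) = -24 (R(t) = -24 + 4*0 = -24 + 0 = -24)
R(-3) - 1*(-35832) = -24 - 1*(-35832) = -24 + 35832 = 35808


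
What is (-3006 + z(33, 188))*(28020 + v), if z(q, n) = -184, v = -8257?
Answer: -63043970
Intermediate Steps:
(-3006 + z(33, 188))*(28020 + v) = (-3006 - 184)*(28020 - 8257) = -3190*19763 = -63043970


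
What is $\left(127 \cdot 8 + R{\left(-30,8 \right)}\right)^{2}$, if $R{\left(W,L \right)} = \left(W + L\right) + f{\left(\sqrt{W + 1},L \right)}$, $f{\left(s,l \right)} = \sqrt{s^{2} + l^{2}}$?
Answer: $\left(994 + \sqrt{35}\right)^{2} \approx 9.9983 \cdot 10^{5}$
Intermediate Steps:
$f{\left(s,l \right)} = \sqrt{l^{2} + s^{2}}$
$R{\left(W,L \right)} = L + W + \sqrt{1 + W + L^{2}}$ ($R{\left(W,L \right)} = \left(W + L\right) + \sqrt{L^{2} + \left(\sqrt{W + 1}\right)^{2}} = \left(L + W\right) + \sqrt{L^{2} + \left(\sqrt{1 + W}\right)^{2}} = \left(L + W\right) + \sqrt{L^{2} + \left(1 + W\right)} = \left(L + W\right) + \sqrt{1 + W + L^{2}} = L + W + \sqrt{1 + W + L^{2}}$)
$\left(127 \cdot 8 + R{\left(-30,8 \right)}\right)^{2} = \left(127 \cdot 8 + \left(8 - 30 + \sqrt{1 - 30 + 8^{2}}\right)\right)^{2} = \left(1016 + \left(8 - 30 + \sqrt{1 - 30 + 64}\right)\right)^{2} = \left(1016 + \left(8 - 30 + \sqrt{35}\right)\right)^{2} = \left(1016 - \left(22 - \sqrt{35}\right)\right)^{2} = \left(994 + \sqrt{35}\right)^{2}$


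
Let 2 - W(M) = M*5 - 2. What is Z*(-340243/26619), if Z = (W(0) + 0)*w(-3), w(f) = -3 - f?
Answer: 0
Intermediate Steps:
W(M) = 4 - 5*M (W(M) = 2 - (M*5 - 2) = 2 - (5*M - 2) = 2 - (-2 + 5*M) = 2 + (2 - 5*M) = 4 - 5*M)
Z = 0 (Z = ((4 - 5*0) + 0)*(-3 - 1*(-3)) = ((4 + 0) + 0)*(-3 + 3) = (4 + 0)*0 = 4*0 = 0)
Z*(-340243/26619) = 0*(-340243/26619) = 0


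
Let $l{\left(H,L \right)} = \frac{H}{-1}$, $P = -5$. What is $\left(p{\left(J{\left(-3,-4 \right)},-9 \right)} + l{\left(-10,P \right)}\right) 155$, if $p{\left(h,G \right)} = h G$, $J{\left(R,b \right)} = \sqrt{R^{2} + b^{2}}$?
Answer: $-5425$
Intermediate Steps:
$l{\left(H,L \right)} = - H$ ($l{\left(H,L \right)} = H \left(-1\right) = - H$)
$p{\left(h,G \right)} = G h$
$\left(p{\left(J{\left(-3,-4 \right)},-9 \right)} + l{\left(-10,P \right)}\right) 155 = \left(- 9 \sqrt{\left(-3\right)^{2} + \left(-4\right)^{2}} - -10\right) 155 = \left(- 9 \sqrt{9 + 16} + 10\right) 155 = \left(- 9 \sqrt{25} + 10\right) 155 = \left(\left(-9\right) 5 + 10\right) 155 = \left(-45 + 10\right) 155 = \left(-35\right) 155 = -5425$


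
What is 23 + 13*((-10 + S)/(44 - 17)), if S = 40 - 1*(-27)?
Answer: 454/9 ≈ 50.444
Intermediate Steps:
S = 67 (S = 40 + 27 = 67)
23 + 13*((-10 + S)/(44 - 17)) = 23 + 13*((-10 + 67)/(44 - 17)) = 23 + 13*(57/27) = 23 + 13*(57*(1/27)) = 23 + 13*(19/9) = 23 + 247/9 = 454/9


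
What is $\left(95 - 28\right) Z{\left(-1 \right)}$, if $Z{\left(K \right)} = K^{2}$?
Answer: $67$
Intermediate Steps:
$\left(95 - 28\right) Z{\left(-1 \right)} = \left(95 - 28\right) \left(-1\right)^{2} = 67 \cdot 1 = 67$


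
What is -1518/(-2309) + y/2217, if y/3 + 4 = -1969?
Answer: -3433855/1706351 ≈ -2.0124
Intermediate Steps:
y = -5919 (y = -12 + 3*(-1969) = -12 - 5907 = -5919)
-1518/(-2309) + y/2217 = -1518/(-2309) - 5919/2217 = -1518*(-1/2309) - 5919*1/2217 = 1518/2309 - 1973/739 = -3433855/1706351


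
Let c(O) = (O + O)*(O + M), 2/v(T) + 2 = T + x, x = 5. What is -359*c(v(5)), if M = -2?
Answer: 2513/8 ≈ 314.13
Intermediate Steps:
v(T) = 2/(3 + T) (v(T) = 2/(-2 + (T + 5)) = 2/(-2 + (5 + T)) = 2/(3 + T))
c(O) = 2*O*(-2 + O) (c(O) = (O + O)*(O - 2) = (2*O)*(-2 + O) = 2*O*(-2 + O))
-359*c(v(5)) = -718*2/(3 + 5)*(-2 + 2/(3 + 5)) = -718*2/8*(-2 + 2/8) = -718*2*(⅛)*(-2 + 2*(⅛)) = -718*(-2 + ¼)/4 = -718*(-7)/(4*4) = -359*(-7/8) = 2513/8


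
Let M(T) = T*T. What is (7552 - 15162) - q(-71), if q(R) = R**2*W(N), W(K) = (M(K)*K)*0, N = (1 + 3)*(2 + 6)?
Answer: -7610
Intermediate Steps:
N = 32 (N = 4*8 = 32)
M(T) = T**2
W(K) = 0 (W(K) = (K**2*K)*0 = K**3*0 = 0)
q(R) = 0 (q(R) = R**2*0 = 0)
(7552 - 15162) - q(-71) = (7552 - 15162) - 1*0 = -7610 + 0 = -7610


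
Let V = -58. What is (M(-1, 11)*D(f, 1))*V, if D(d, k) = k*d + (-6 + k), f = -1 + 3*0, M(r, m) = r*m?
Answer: -3828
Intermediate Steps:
M(r, m) = m*r
f = -1 (f = -1 + 0 = -1)
D(d, k) = -6 + k + d*k (D(d, k) = d*k + (-6 + k) = -6 + k + d*k)
(M(-1, 11)*D(f, 1))*V = ((11*(-1))*(-6 + 1 - 1*1))*(-58) = -11*(-6 + 1 - 1)*(-58) = -11*(-6)*(-58) = 66*(-58) = -3828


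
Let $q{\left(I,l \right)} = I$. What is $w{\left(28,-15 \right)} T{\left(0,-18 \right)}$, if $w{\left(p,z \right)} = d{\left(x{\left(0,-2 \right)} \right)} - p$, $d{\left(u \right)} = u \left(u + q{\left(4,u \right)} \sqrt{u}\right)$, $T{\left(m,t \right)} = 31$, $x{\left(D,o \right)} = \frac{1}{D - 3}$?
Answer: $- \frac{7781}{9} - \frac{124 i \sqrt{3}}{9} \approx -864.56 - 23.864 i$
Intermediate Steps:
$x{\left(D,o \right)} = \frac{1}{-3 + D}$
$d{\left(u \right)} = u \left(u + 4 \sqrt{u}\right)$
$w{\left(p,z \right)} = \frac{1}{9} - p - \frac{4 i \sqrt{3}}{9}$ ($w{\left(p,z \right)} = \left(\left(\frac{1}{-3 + 0}\right)^{2} + 4 \left(\frac{1}{-3 + 0}\right)^{\frac{3}{2}}\right) - p = \left(\left(\frac{1}{-3}\right)^{2} + 4 \left(\frac{1}{-3}\right)^{\frac{3}{2}}\right) - p = \left(\left(- \frac{1}{3}\right)^{2} + 4 \left(- \frac{1}{3}\right)^{\frac{3}{2}}\right) - p = \left(\frac{1}{9} + 4 \left(- \frac{i \sqrt{3}}{9}\right)\right) - p = \left(\frac{1}{9} - \frac{4 i \sqrt{3}}{9}\right) - p = \frac{1}{9} - p - \frac{4 i \sqrt{3}}{9}$)
$w{\left(28,-15 \right)} T{\left(0,-18 \right)} = \left(\frac{1}{9} - 28 - \frac{4 i \sqrt{3}}{9}\right) 31 = \left(- \frac{251}{9} - \frac{4 i \sqrt{3}}{9}\right) 31 = - \frac{7781}{9} - \frac{124 i \sqrt{3}}{9}$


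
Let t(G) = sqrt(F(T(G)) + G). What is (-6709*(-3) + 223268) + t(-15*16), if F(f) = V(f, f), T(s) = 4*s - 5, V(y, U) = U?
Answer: 243395 + I*sqrt(1205) ≈ 2.434e+5 + 34.713*I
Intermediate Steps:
T(s) = -5 + 4*s
F(f) = f
t(G) = sqrt(-5 + 5*G) (t(G) = sqrt((-5 + 4*G) + G) = sqrt(-5 + 5*G))
(-6709*(-3) + 223268) + t(-15*16) = (-6709*(-3) + 223268) + sqrt(-5 + 5*(-15*16)) = (20127 + 223268) + sqrt(-5 + 5*(-240)) = 243395 + sqrt(-5 - 1200) = 243395 + sqrt(-1205) = 243395 + I*sqrt(1205)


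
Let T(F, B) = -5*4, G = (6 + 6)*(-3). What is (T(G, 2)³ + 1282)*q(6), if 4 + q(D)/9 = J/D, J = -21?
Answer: 453465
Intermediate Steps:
q(D) = -36 - 189/D (q(D) = -36 + 9*(-21/D) = -36 - 189/D)
G = -36 (G = 12*(-3) = -36)
T(F, B) = -20
(T(G, 2)³ + 1282)*q(6) = ((-20)³ + 1282)*(-36 - 189/6) = (-8000 + 1282)*(-36 - 189*⅙) = -6718*(-36 - 63/2) = -6718*(-135/2) = 453465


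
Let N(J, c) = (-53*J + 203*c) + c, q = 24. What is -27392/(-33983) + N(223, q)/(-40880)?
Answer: 193578467/198460720 ≈ 0.97540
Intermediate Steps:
N(J, c) = -53*J + 204*c
-27392/(-33983) + N(223, q)/(-40880) = -27392/(-33983) + (-53*223 + 204*24)/(-40880) = -27392*(-1/33983) + (-11819 + 4896)*(-1/40880) = 27392/33983 - 6923*(-1/40880) = 27392/33983 + 989/5840 = 193578467/198460720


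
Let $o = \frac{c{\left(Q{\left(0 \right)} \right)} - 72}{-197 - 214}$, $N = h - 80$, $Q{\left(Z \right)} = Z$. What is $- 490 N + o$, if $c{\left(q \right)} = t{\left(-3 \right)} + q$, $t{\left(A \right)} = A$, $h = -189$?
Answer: $\frac{18057995}{137} \approx 1.3181 \cdot 10^{5}$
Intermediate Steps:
$N = -269$ ($N = -189 - 80 = -269$)
$c{\left(q \right)} = -3 + q$
$o = \frac{25}{137}$ ($o = \frac{\left(-3 + 0\right) - 72}{-197 - 214} = \frac{-3 - 72}{-411} = \left(-75\right) \left(- \frac{1}{411}\right) = \frac{25}{137} \approx 0.18248$)
$- 490 N + o = \left(-490\right) \left(-269\right) + \frac{25}{137} = 131810 + \frac{25}{137} = \frac{18057995}{137}$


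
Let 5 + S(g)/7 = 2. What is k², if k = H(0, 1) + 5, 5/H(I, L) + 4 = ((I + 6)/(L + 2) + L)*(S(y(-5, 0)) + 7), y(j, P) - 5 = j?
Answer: 50625/2116 ≈ 23.925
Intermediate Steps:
y(j, P) = 5 + j
S(g) = -21 (S(g) = -35 + 7*2 = -35 + 14 = -21)
H(I, L) = 5/(-4 - 14*L - 14*(6 + I)/(2 + L)) (H(I, L) = 5/(-4 + ((I + 6)/(L + 2) + L)*(-21 + 7)) = 5/(-4 + ((6 + I)/(2 + L) + L)*(-14)) = 5/(-4 + (L + (6 + I)/(2 + L))*(-14)) = 5/(-4 + (-14*L - 14*(6 + I)/(2 + L))) = 5/(-4 - 14*L - 14*(6 + I)/(2 + L)))
k = 225/46 (k = 5*(2 + 1)/(2*(-46 - 16*1 - 7*0 - 7*1²)) + 5 = (5/2)*3/(-46 - 16 + 0 - 7*1) + 5 = (5/2)*3/(-46 - 16 + 0 - 7) + 5 = (5/2)*3/(-69) + 5 = (5/2)*(-1/69)*3 + 5 = -5/46 + 5 = 225/46 ≈ 4.8913)
k² = (225/46)² = 50625/2116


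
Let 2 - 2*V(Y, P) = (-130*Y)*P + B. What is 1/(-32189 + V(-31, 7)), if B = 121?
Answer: -2/92707 ≈ -2.1573e-5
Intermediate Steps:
V(Y, P) = -119/2 + 65*P*Y (V(Y, P) = 1 - ((-130*Y)*P + 121)/2 = 1 - (-130*P*Y + 121)/2 = 1 - (121 - 130*P*Y)/2 = 1 + (-121/2 + 65*P*Y) = -119/2 + 65*P*Y)
1/(-32189 + V(-31, 7)) = 1/(-32189 + (-119/2 + 65*7*(-31))) = 1/(-32189 + (-119/2 - 14105)) = 1/(-32189 - 28329/2) = 1/(-92707/2) = -2/92707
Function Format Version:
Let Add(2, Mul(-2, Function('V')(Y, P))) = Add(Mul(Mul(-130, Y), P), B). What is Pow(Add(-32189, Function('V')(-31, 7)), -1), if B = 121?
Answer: Rational(-2, 92707) ≈ -2.1573e-5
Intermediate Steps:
Function('V')(Y, P) = Add(Rational(-119, 2), Mul(65, P, Y)) (Function('V')(Y, P) = Add(1, Mul(Rational(-1, 2), Add(Mul(Mul(-130, Y), P), 121))) = Add(1, Mul(Rational(-1, 2), Add(Mul(-130, P, Y), 121))) = Add(1, Mul(Rational(-1, 2), Add(121, Mul(-130, P, Y)))) = Add(1, Add(Rational(-121, 2), Mul(65, P, Y))) = Add(Rational(-119, 2), Mul(65, P, Y)))
Pow(Add(-32189, Function('V')(-31, 7)), -1) = Pow(Add(-32189, Add(Rational(-119, 2), Mul(65, 7, -31))), -1) = Pow(Add(-32189, Add(Rational(-119, 2), -14105)), -1) = Pow(Add(-32189, Rational(-28329, 2)), -1) = Pow(Rational(-92707, 2), -1) = Rational(-2, 92707)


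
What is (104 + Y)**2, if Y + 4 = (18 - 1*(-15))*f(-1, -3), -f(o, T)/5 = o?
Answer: 70225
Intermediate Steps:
f(o, T) = -5*o
Y = 161 (Y = -4 + (18 - 1*(-15))*(-5*(-1)) = -4 + (18 + 15)*5 = -4 + 33*5 = -4 + 165 = 161)
(104 + Y)**2 = (104 + 161)**2 = 265**2 = 70225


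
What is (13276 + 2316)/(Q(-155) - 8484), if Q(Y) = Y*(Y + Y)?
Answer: 7796/19783 ≈ 0.39408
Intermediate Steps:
Q(Y) = 2*Y² (Q(Y) = Y*(2*Y) = 2*Y²)
(13276 + 2316)/(Q(-155) - 8484) = (13276 + 2316)/(2*(-155)² - 8484) = 15592/(2*24025 - 8484) = 15592/(48050 - 8484) = 15592/39566 = 15592*(1/39566) = 7796/19783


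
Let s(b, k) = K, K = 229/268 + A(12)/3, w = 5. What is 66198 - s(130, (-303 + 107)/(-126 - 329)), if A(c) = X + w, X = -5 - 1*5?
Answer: 53223845/804 ≈ 66199.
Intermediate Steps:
X = -10 (X = -5 - 5 = -10)
A(c) = -5 (A(c) = -10 + 5 = -5)
K = -653/804 (K = 229/268 - 5/3 = -653/804 ≈ -0.81219)
s(b, k) = -653/804
66198 - s(130, (-303 + 107)/(-126 - 329)) = 66198 - 1*(-653/804) = 66198 + 653/804 = 53223845/804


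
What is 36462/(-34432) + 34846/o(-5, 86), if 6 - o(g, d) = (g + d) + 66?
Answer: -602479307/2427456 ≈ -248.19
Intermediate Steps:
o(g, d) = -60 - d - g (o(g, d) = 6 - ((g + d) + 66) = 6 - ((d + g) + 66) = 6 - (66 + d + g) = 6 + (-66 - d - g) = -60 - d - g)
36462/(-34432) + 34846/o(-5, 86) = 36462/(-34432) + 34846/(-60 - 1*86 - 1*(-5)) = 36462*(-1/34432) + 34846/(-60 - 86 + 5) = -18231/17216 + 34846/(-141) = -18231/17216 + 34846*(-1/141) = -18231/17216 - 34846/141 = -602479307/2427456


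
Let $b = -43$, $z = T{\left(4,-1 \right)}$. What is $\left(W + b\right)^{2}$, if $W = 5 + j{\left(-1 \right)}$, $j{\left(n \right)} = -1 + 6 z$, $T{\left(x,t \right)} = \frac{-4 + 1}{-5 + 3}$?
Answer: $900$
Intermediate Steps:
$T{\left(x,t \right)} = \frac{3}{2}$ ($T{\left(x,t \right)} = - \frac{3}{-2} = \left(-3\right) \left(- \frac{1}{2}\right) = \frac{3}{2}$)
$z = \frac{3}{2} \approx 1.5$
$j{\left(n \right)} = 8$ ($j{\left(n \right)} = -1 + 6 \cdot \frac{3}{2} = -1 + 9 = 8$)
$W = 13$ ($W = 5 + 8 = 13$)
$\left(W + b\right)^{2} = \left(13 - 43\right)^{2} = \left(-30\right)^{2} = 900$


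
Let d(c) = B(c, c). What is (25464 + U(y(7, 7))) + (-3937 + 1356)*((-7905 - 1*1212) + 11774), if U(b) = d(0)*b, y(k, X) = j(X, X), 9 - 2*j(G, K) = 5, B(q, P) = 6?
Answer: -6832241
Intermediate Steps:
d(c) = 6
j(G, K) = 2 (j(G, K) = 9/2 - ½*5 = 9/2 - 5/2 = 2)
y(k, X) = 2
U(b) = 6*b
(25464 + U(y(7, 7))) + (-3937 + 1356)*((-7905 - 1*1212) + 11774) = (25464 + 6*2) + (-3937 + 1356)*((-7905 - 1*1212) + 11774) = (25464 + 12) - 2581*((-7905 - 1212) + 11774) = 25476 - 2581*(-9117 + 11774) = 25476 - 2581*2657 = 25476 - 6857717 = -6832241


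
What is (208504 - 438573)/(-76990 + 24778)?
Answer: 230069/52212 ≈ 4.4064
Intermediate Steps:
(208504 - 438573)/(-76990 + 24778) = -230069/(-52212) = -230069*(-1/52212) = 230069/52212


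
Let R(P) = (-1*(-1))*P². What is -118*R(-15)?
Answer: -26550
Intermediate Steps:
R(P) = P² (R(P) = 1*P² = P²)
-118*R(-15) = -118*(-15)² = -118*225 = -26550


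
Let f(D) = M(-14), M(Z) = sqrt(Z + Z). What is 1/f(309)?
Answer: -I*sqrt(7)/14 ≈ -0.18898*I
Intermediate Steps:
M(Z) = sqrt(2)*sqrt(Z) (M(Z) = sqrt(2*Z) = sqrt(2)*sqrt(Z))
f(D) = 2*I*sqrt(7) (f(D) = sqrt(2)*sqrt(-14) = sqrt(2)*(I*sqrt(14)) = 2*I*sqrt(7))
1/f(309) = 1/(2*I*sqrt(7)) = -I*sqrt(7)/14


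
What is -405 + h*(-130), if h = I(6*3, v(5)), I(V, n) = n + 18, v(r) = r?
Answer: -3395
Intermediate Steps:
I(V, n) = 18 + n
h = 23 (h = 18 + 5 = 23)
-405 + h*(-130) = -405 + 23*(-130) = -405 - 2990 = -3395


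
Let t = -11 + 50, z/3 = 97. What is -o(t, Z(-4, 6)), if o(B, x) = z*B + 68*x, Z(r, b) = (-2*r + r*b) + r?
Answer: -9989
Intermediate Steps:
z = 291 (z = 3*97 = 291)
Z(r, b) = -r + b*r (Z(r, b) = (-2*r + b*r) + r = -r + b*r)
t = 39
o(B, x) = 68*x + 291*B (o(B, x) = 291*B + 68*x = 68*x + 291*B)
-o(t, Z(-4, 6)) = -(68*(-4*(-1 + 6)) + 291*39) = -(68*(-4*5) + 11349) = -(68*(-20) + 11349) = -(-1360 + 11349) = -1*9989 = -9989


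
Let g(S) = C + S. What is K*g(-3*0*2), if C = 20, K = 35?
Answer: 700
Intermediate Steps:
g(S) = 20 + S
K*g(-3*0*2) = 35*(20 - 3*0*2) = 35*(20 + 0*2) = 35*(20 + 0) = 35*20 = 700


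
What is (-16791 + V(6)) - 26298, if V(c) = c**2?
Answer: -43053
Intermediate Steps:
(-16791 + V(6)) - 26298 = (-16791 + 6**2) - 26298 = (-16791 + 36) - 26298 = -16755 - 26298 = -43053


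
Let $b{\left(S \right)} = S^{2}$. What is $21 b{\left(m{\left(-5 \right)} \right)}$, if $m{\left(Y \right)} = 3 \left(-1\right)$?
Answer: $189$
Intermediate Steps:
$m{\left(Y \right)} = -3$
$21 b{\left(m{\left(-5 \right)} \right)} = 21 \left(-3\right)^{2} = 21 \cdot 9 = 189$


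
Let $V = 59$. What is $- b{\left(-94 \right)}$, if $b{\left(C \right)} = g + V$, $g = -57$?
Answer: $-2$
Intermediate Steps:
$b{\left(C \right)} = 2$ ($b{\left(C \right)} = -57 + 59 = 2$)
$- b{\left(-94 \right)} = \left(-1\right) 2 = -2$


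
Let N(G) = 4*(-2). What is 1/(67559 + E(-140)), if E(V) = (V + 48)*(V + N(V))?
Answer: 1/81175 ≈ 1.2319e-5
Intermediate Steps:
N(G) = -8
E(V) = (-8 + V)*(48 + V) (E(V) = (V + 48)*(V - 8) = (48 + V)*(-8 + V) = (-8 + V)*(48 + V))
1/(67559 + E(-140)) = 1/(67559 + (-384 + (-140)**2 + 40*(-140))) = 1/(67559 + (-384 + 19600 - 5600)) = 1/(67559 + 13616) = 1/81175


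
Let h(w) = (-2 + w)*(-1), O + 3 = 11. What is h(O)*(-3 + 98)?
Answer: -570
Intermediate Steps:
O = 8 (O = -3 + 11 = 8)
h(w) = 2 - w
h(O)*(-3 + 98) = (2 - 1*8)*(-3 + 98) = (2 - 8)*95 = -6*95 = -570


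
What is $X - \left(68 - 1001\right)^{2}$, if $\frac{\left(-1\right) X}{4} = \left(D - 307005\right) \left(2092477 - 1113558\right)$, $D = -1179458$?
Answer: $5820506623499$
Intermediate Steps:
$X = 5820507493988$ ($X = - 4 \left(-1179458 - 307005\right) \left(2092477 - 1113558\right) = - 4 \left(\left(-1486463\right) 978919\right) = \left(-4\right) \left(-1455126873497\right) = 5820507493988$)
$X - \left(68 - 1001\right)^{2} = 5820507493988 - \left(68 - 1001\right)^{2} = 5820507493988 - \left(-933\right)^{2} = 5820507493988 - 870489 = 5820506623499$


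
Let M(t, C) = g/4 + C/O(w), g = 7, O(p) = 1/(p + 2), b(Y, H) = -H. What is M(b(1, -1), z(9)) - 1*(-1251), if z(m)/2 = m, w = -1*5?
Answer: 4795/4 ≈ 1198.8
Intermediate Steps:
w = -5
z(m) = 2*m
O(p) = 1/(2 + p)
M(t, C) = 7/4 - 3*C (M(t, C) = 7/4 + C/(1/(2 - 5)) = 7*(¼) + C/(1/(-3)) = 7/4 + C/(-⅓) = 7/4 + C*(-3) = 7/4 - 3*C)
M(b(1, -1), z(9)) - 1*(-1251) = (7/4 - 6*9) - 1*(-1251) = (7/4 - 3*18) + 1251 = (7/4 - 54) + 1251 = -209/4 + 1251 = 4795/4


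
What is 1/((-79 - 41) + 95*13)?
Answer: 1/1115 ≈ 0.00089686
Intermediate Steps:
1/((-79 - 41) + 95*13) = 1/(-120 + 1235) = 1/1115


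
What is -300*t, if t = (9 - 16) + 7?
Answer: 0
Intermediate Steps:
t = 0 (t = -7 + 7 = 0)
-300*t = -300*0 = 0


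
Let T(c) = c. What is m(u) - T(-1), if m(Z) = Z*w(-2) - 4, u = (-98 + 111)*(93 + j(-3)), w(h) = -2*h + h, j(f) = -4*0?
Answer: 2415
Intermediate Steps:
j(f) = 0
w(h) = -h
u = 1209 (u = (-98 + 111)*(93 + 0) = 13*93 = 1209)
m(Z) = -4 + 2*Z (m(Z) = Z*(-1*(-2)) - 4 = Z*2 - 4 = 2*Z - 4 = -4 + 2*Z)
m(u) - T(-1) = (-4 + 2*1209) - 1*(-1) = (-4 + 2418) + 1 = 2414 + 1 = 2415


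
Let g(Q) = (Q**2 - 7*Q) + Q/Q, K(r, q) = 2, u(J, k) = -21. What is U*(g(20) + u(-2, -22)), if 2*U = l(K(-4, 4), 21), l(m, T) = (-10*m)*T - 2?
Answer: -50640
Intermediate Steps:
l(m, T) = -2 - 10*T*m (l(m, T) = -10*T*m - 2 = -2 - 10*T*m)
U = -211 (U = (-2 - 10*21*2)/2 = (-2 - 420)/2 = (1/2)*(-422) = -211)
g(Q) = 1 + Q**2 - 7*Q (g(Q) = (Q**2 - 7*Q) + 1 = 1 + Q**2 - 7*Q)
U*(g(20) + u(-2, -22)) = -211*((1 + 20**2 - 7*20) - 21) = -211*((1 + 400 - 140) - 21) = -211*(261 - 21) = -211*240 = -50640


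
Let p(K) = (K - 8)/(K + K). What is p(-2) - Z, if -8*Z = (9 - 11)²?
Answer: 3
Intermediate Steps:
p(K) = (-8 + K)/(2*K) (p(K) = (-8 + K)/((2*K)) = (-8 + K)*(1/(2*K)) = (-8 + K)/(2*K))
Z = -½ (Z = -(9 - 11)²/8 = -⅛*(-2)² = -⅛*4 = -½ ≈ -0.50000)
p(-2) - Z = (½)*(-8 - 2)/(-2) - 1*(-½) = (½)*(-½)*(-10) + ½ = 5/2 + ½ = 3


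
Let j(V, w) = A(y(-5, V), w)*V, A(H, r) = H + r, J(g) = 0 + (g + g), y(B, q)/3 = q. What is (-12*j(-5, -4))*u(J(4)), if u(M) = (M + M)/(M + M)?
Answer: -1140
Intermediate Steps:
y(B, q) = 3*q
J(g) = 2*g (J(g) = 0 + 2*g = 2*g)
j(V, w) = V*(w + 3*V) (j(V, w) = (3*V + w)*V = (w + 3*V)*V = V*(w + 3*V))
u(M) = 1 (u(M) = (2*M)/((2*M)) = (2*M)*(1/(2*M)) = 1)
(-12*j(-5, -4))*u(J(4)) = -(-60)*(-4 + 3*(-5))*1 = -(-60)*(-4 - 15)*1 = -(-60)*(-19)*1 = -12*95*1 = -1140*1 = -1140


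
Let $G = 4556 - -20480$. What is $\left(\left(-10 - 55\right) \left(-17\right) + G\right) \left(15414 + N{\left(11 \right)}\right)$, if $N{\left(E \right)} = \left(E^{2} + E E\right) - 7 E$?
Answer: $407250639$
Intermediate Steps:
$N{\left(E \right)} = - 7 E + 2 E^{2}$ ($N{\left(E \right)} = \left(E^{2} + E^{2}\right) - 7 E = 2 E^{2} - 7 E = - 7 E + 2 E^{2}$)
$G = 25036$ ($G = 4556 + 20480 = 25036$)
$\left(\left(-10 - 55\right) \left(-17\right) + G\right) \left(15414 + N{\left(11 \right)}\right) = \left(\left(-10 - 55\right) \left(-17\right) + 25036\right) \left(15414 + 11 \left(-7 + 2 \cdot 11\right)\right) = \left(\left(-65\right) \left(-17\right) + 25036\right) \left(15414 + 11 \left(-7 + 22\right)\right) = \left(1105 + 25036\right) \left(15414 + 11 \cdot 15\right) = 26141 \left(15414 + 165\right) = 26141 \cdot 15579 = 407250639$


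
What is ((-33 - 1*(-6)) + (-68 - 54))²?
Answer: 22201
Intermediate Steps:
((-33 - 1*(-6)) + (-68 - 54))² = ((-33 + 6) - 122)² = (-27 - 122)² = (-149)² = 22201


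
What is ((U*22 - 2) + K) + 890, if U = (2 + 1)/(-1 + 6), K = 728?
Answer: 8146/5 ≈ 1629.2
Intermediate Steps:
U = 3/5 ≈ 0.60000
((U*22 - 2) + K) + 890 = (((3/5)*22 - 2) + 728) + 890 = ((66/5 - 2) + 728) + 890 = (56/5 + 728) + 890 = 3696/5 + 890 = 8146/5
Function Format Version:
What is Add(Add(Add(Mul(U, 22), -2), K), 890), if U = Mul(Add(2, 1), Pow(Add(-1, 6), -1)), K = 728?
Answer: Rational(8146, 5) ≈ 1629.2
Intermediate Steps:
U = Rational(3, 5) (U = Mul(3, Pow(5, -1)) = Mul(3, Rational(1, 5)) = Rational(3, 5) ≈ 0.60000)
Add(Add(Add(Mul(U, 22), -2), K), 890) = Add(Add(Add(Mul(Rational(3, 5), 22), -2), 728), 890) = Add(Add(Add(Rational(66, 5), -2), 728), 890) = Add(Add(Rational(56, 5), 728), 890) = Add(Rational(3696, 5), 890) = Rational(8146, 5)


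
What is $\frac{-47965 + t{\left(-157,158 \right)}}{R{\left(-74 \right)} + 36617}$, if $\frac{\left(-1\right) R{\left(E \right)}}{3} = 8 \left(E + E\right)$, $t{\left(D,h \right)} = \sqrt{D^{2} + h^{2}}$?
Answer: $- \frac{47965}{40169} + \frac{\sqrt{49613}}{40169} \approx -1.1885$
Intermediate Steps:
$R{\left(E \right)} = - 48 E$ ($R{\left(E \right)} = - 3 \cdot 8 \left(E + E\right) = - 3 \cdot 8 \cdot 2 E = - 3 \cdot 16 E = - 48 E$)
$\frac{-47965 + t{\left(-157,158 \right)}}{R{\left(-74 \right)} + 36617} = \frac{-47965 + \sqrt{\left(-157\right)^{2} + 158^{2}}}{\left(-48\right) \left(-74\right) + 36617} = \frac{-47965 + \sqrt{24649 + 24964}}{3552 + 36617} = \frac{-47965 + \sqrt{49613}}{40169} = \left(-47965 + \sqrt{49613}\right) \frac{1}{40169} = - \frac{47965}{40169} + \frac{\sqrt{49613}}{40169}$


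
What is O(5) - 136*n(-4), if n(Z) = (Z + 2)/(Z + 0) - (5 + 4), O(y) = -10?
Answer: 1146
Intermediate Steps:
n(Z) = -9 + (2 + Z)/Z (n(Z) = (2 + Z)/Z - 1*9 = (2 + Z)/Z - 9 = -9 + (2 + Z)/Z)
O(5) - 136*n(-4) = -10 - 136*(-8 + 2/(-4)) = -10 - 136*(-8 + 2*(-1/4)) = -10 - 136*(-8 - 1/2) = -10 - 136*(-17/2) = -10 + 1156 = 1146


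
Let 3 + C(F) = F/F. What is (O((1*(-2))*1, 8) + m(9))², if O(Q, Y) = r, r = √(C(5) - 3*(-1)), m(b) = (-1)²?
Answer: 4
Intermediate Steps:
C(F) = -2 (C(F) = -3 + F/F = -3 + 1 = -2)
m(b) = 1
r = 1 (r = √(-2 - 3*(-1)) = √(-2 + 3) = √1 = 1)
O(Q, Y) = 1
(O((1*(-2))*1, 8) + m(9))² = (1 + 1)² = 2² = 4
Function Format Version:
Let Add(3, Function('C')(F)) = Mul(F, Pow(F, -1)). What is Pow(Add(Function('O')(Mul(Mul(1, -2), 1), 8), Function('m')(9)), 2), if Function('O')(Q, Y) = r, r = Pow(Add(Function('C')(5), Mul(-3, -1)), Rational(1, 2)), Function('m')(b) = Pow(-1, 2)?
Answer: 4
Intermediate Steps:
Function('C')(F) = -2 (Function('C')(F) = Add(-3, Mul(F, Pow(F, -1))) = Add(-3, 1) = -2)
Function('m')(b) = 1
r = 1 (r = Pow(Add(-2, Mul(-3, -1)), Rational(1, 2)) = Pow(Add(-2, 3), Rational(1, 2)) = Pow(1, Rational(1, 2)) = 1)
Function('O')(Q, Y) = 1
Pow(Add(Function('O')(Mul(Mul(1, -2), 1), 8), Function('m')(9)), 2) = Pow(Add(1, 1), 2) = Pow(2, 2) = 4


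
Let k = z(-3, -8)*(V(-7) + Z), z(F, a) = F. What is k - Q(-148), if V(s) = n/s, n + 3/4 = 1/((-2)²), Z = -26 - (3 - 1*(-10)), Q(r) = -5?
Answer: 1705/14 ≈ 121.79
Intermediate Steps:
Z = -39 (Z = -26 - (3 + 10) = -26 - 1*13 = -26 - 13 = -39)
n = -½ (n = -¾ + 1/((-2)²) = -¾ + 1/4 = -¾ + ¼ = -½ ≈ -0.50000)
V(s) = -1/(2*s)
k = 1635/14 (k = -3*(-½/(-7) - 39) = -3*(-½*(-⅐) - 39) = -3*(1/14 - 39) = -3*(-545/14) = 1635/14 ≈ 116.79)
k - Q(-148) = 1635/14 - 1*(-5) = 1635/14 + 5 = 1705/14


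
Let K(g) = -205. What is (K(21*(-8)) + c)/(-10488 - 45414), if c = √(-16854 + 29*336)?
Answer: 205/55902 - I*√790/18634 ≈ 0.0036671 - 0.0015084*I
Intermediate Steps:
c = 3*I*√790 (c = √(-16854 + 9744) = √(-7110) = 3*I*√790 ≈ 84.321*I)
(K(21*(-8)) + c)/(-10488 - 45414) = (-205 + 3*I*√790)/(-10488 - 45414) = (-205 + 3*I*√790)/(-55902) = (-205 + 3*I*√790)*(-1/55902) = 205/55902 - I*√790/18634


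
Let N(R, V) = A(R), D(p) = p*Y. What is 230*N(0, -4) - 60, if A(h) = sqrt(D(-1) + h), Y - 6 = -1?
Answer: -60 + 230*I*sqrt(5) ≈ -60.0 + 514.3*I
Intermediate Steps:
Y = 5 (Y = 6 - 1 = 5)
D(p) = 5*p (D(p) = p*5 = 5*p)
A(h) = sqrt(-5 + h) (A(h) = sqrt(5*(-1) + h) = sqrt(-5 + h))
N(R, V) = sqrt(-5 + R)
230*N(0, -4) - 60 = 230*sqrt(-5 + 0) - 60 = 230*sqrt(-5) - 60 = 230*(I*sqrt(5)) - 60 = 230*I*sqrt(5) - 60 = -60 + 230*I*sqrt(5)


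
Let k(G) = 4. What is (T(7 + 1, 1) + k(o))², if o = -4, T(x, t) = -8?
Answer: 16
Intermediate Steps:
(T(7 + 1, 1) + k(o))² = (-8 + 4)² = (-4)² = 16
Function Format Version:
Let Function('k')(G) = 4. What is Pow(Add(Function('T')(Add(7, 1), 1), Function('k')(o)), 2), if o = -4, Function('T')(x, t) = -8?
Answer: 16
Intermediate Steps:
Pow(Add(Function('T')(Add(7, 1), 1), Function('k')(o)), 2) = Pow(Add(-8, 4), 2) = Pow(-4, 2) = 16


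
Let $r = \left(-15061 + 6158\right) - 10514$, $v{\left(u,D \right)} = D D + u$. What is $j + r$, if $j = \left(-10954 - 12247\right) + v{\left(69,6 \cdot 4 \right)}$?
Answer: $-41973$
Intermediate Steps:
$v{\left(u,D \right)} = u + D^{2}$ ($v{\left(u,D \right)} = D^{2} + u = u + D^{2}$)
$r = -19417$ ($r = -8903 - 10514 = -19417$)
$j = -22556$ ($j = \left(-10954 - 12247\right) + \left(69 + \left(6 \cdot 4\right)^{2}\right) = -23201 + \left(69 + 24^{2}\right) = -23201 + \left(69 + 576\right) = -23201 + 645 = -22556$)
$j + r = -22556 - 19417 = -41973$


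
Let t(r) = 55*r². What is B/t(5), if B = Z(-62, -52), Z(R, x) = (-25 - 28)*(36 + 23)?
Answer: -3127/1375 ≈ -2.2742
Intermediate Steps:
Z(R, x) = -3127 (Z(R, x) = -53*59 = -3127)
B = -3127
B/t(5) = -3127/(55*5²) = -3127/(55*25) = -3127/1375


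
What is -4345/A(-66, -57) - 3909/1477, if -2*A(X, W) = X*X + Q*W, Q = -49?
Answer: -15110311/10559073 ≈ -1.4310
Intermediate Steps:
A(X, W) = -X²/2 + 49*W/2 (A(X, W) = -(X*X - 49*W)/2 = -(X² - 49*W)/2 = -X²/2 + 49*W/2)
-4345/A(-66, -57) - 3909/1477 = -4345/(-½*(-66)² + (49/2)*(-57)) - 3909/1477 = -4345/(-½*4356 - 2793/2) - 3909*1/1477 = -4345/(-2178 - 2793/2) - 3909/1477 = -4345/(-7149/2) - 3909/1477 = -4345*(-2/7149) - 3909/1477 = 8690/7149 - 3909/1477 = -15110311/10559073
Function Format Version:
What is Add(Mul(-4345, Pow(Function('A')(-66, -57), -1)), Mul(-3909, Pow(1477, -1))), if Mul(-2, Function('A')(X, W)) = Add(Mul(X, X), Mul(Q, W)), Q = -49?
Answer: Rational(-15110311, 10559073) ≈ -1.4310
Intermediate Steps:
Function('A')(X, W) = Add(Mul(Rational(-1, 2), Pow(X, 2)), Mul(Rational(49, 2), W)) (Function('A')(X, W) = Mul(Rational(-1, 2), Add(Mul(X, X), Mul(-49, W))) = Mul(Rational(-1, 2), Add(Pow(X, 2), Mul(-49, W))) = Add(Mul(Rational(-1, 2), Pow(X, 2)), Mul(Rational(49, 2), W)))
Add(Mul(-4345, Pow(Function('A')(-66, -57), -1)), Mul(-3909, Pow(1477, -1))) = Add(Mul(-4345, Pow(Add(Mul(Rational(-1, 2), Pow(-66, 2)), Mul(Rational(49, 2), -57)), -1)), Mul(-3909, Pow(1477, -1))) = Add(Mul(-4345, Pow(Add(Mul(Rational(-1, 2), 4356), Rational(-2793, 2)), -1)), Mul(-3909, Rational(1, 1477))) = Add(Mul(-4345, Pow(Add(-2178, Rational(-2793, 2)), -1)), Rational(-3909, 1477)) = Add(Mul(-4345, Pow(Rational(-7149, 2), -1)), Rational(-3909, 1477)) = Add(Mul(-4345, Rational(-2, 7149)), Rational(-3909, 1477)) = Add(Rational(8690, 7149), Rational(-3909, 1477)) = Rational(-15110311, 10559073)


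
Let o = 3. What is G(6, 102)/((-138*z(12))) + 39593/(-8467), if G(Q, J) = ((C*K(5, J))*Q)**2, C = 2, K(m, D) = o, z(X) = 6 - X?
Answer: -605827/194741 ≈ -3.1109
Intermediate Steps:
K(m, D) = 3
G(Q, J) = 36*Q**2 (G(Q, J) = ((2*3)*Q)**2 = (6*Q)**2 = 36*Q**2)
G(6, 102)/((-138*z(12))) + 39593/(-8467) = (36*6**2)/((-138*(6 - 1*12))) + 39593/(-8467) = (36*36)/((-138*(6 - 12))) + 39593*(-1/8467) = 1296/((-138*(-6))) - 39593/8467 = 1296/828 - 39593/8467 = 1296*(1/828) - 39593/8467 = 36/23 - 39593/8467 = -605827/194741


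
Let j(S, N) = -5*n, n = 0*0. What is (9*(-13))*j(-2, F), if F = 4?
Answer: 0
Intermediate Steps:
n = 0
j(S, N) = 0 (j(S, N) = -5*0 = 0)
(9*(-13))*j(-2, F) = (9*(-13))*0 = -117*0 = 0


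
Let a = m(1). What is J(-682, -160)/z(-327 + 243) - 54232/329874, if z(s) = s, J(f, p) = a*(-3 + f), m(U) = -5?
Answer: -189062323/4618236 ≈ -40.938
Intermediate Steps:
a = -5
J(f, p) = 15 - 5*f (J(f, p) = -5*(-3 + f) = 15 - 5*f)
J(-682, -160)/z(-327 + 243) - 54232/329874 = (15 - 5*(-682))/(-327 + 243) - 54232/329874 = (15 + 3410)/(-84) - 54232*1/329874 = 3425*(-1/84) - 27116/164937 = -3425/84 - 27116/164937 = -189062323/4618236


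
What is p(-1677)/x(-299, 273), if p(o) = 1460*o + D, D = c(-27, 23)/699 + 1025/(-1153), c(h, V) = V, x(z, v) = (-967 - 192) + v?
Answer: 986648721848/357034521 ≈ 2763.5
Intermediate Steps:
x(z, v) = -1159 + v
D = -689956/805947 (D = 23/699 + 1025/(-1153) = 23*(1/699) + 1025*(-1/1153) = 23/699 - 1025/1153 = -689956/805947 ≈ -0.85608)
p(o) = -689956/805947 + 1460*o (p(o) = 1460*o - 689956/805947 = -689956/805947 + 1460*o)
p(-1677)/x(-299, 273) = (-689956/805947 + 1460*(-1677))/(-1159 + 273) = (-689956/805947 - 2448420)/(-886) = -1973297443696/805947*(-1/886) = 986648721848/357034521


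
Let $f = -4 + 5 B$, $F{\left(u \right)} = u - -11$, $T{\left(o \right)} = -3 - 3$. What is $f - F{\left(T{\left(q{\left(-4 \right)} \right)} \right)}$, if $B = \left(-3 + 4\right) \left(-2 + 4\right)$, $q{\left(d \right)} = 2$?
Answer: $1$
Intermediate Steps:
$T{\left(o \right)} = -6$ ($T{\left(o \right)} = -3 - 3 = -6$)
$F{\left(u \right)} = 11 + u$ ($F{\left(u \right)} = u + 11 = 11 + u$)
$B = 2$ ($B = 1 \cdot 2 = 2$)
$f = 6$ ($f = -4 + 5 \cdot 2 = -4 + 10 = 6$)
$f - F{\left(T{\left(q{\left(-4 \right)} \right)} \right)} = 6 - \left(11 - 6\right) = 6 - 5 = 1$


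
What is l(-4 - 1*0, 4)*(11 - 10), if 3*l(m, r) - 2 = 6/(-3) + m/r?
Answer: -⅓ ≈ -0.33333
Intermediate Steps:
l(m, r) = m/(3*r) (l(m, r) = ⅔ + (6/(-3) + m/r)/3 = ⅔ + (6*(-⅓) + m/r)/3 = ⅔ + (-2 + m/r)/3 = ⅔ + (-⅔ + m/(3*r)) = m/(3*r))
l(-4 - 1*0, 4)*(11 - 10) = ((⅓)*(-4 - 1*0)/4)*(11 - 10) = ((⅓)*(-4 + 0)*(¼))*1 = ((⅓)*(-4)*(¼))*1 = -⅓*1 = -⅓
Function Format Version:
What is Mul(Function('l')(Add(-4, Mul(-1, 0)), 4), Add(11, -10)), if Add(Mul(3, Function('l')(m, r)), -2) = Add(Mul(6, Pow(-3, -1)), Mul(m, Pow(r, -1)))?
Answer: Rational(-1, 3) ≈ -0.33333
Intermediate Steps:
Function('l')(m, r) = Mul(Rational(1, 3), m, Pow(r, -1)) (Function('l')(m, r) = Add(Rational(2, 3), Mul(Rational(1, 3), Add(Mul(6, Pow(-3, -1)), Mul(m, Pow(r, -1))))) = Add(Rational(2, 3), Mul(Rational(1, 3), Add(Mul(6, Rational(-1, 3)), Mul(m, Pow(r, -1))))) = Add(Rational(2, 3), Mul(Rational(1, 3), Add(-2, Mul(m, Pow(r, -1))))) = Add(Rational(2, 3), Add(Rational(-2, 3), Mul(Rational(1, 3), m, Pow(r, -1)))) = Mul(Rational(1, 3), m, Pow(r, -1)))
Mul(Function('l')(Add(-4, Mul(-1, 0)), 4), Add(11, -10)) = Mul(Mul(Rational(1, 3), Add(-4, Mul(-1, 0)), Pow(4, -1)), Add(11, -10)) = Mul(Mul(Rational(1, 3), Add(-4, 0), Rational(1, 4)), 1) = Mul(Mul(Rational(1, 3), -4, Rational(1, 4)), 1) = Mul(Rational(-1, 3), 1) = Rational(-1, 3)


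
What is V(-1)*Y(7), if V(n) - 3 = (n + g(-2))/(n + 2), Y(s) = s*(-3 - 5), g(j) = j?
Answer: 0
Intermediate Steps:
Y(s) = -8*s (Y(s) = s*(-8) = -8*s)
V(n) = 3 + (-2 + n)/(2 + n) (V(n) = 3 + (n - 2)/(n + 2) = 3 + (-2 + n)/(2 + n))
V(-1)*Y(7) = (4*(1 - 1)/(2 - 1))*(-8*7) = (4*0/1)*(-56) = (4*1*0)*(-56) = 0*(-56) = 0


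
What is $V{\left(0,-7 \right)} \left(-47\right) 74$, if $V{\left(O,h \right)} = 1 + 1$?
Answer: $-6956$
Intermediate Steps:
$V{\left(O,h \right)} = 2$
$V{\left(0,-7 \right)} \left(-47\right) 74 = 2 \left(-47\right) 74 = \left(-94\right) 74 = -6956$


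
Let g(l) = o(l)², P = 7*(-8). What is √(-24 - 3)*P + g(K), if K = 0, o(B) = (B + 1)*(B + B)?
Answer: -168*I*√3 ≈ -290.98*I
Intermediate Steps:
P = -56
o(B) = 2*B*(1 + B) (o(B) = (1 + B)*(2*B) = 2*B*(1 + B))
g(l) = 4*l²*(1 + l)² (g(l) = (2*l*(1 + l))² = 4*l²*(1 + l)²)
√(-24 - 3)*P + g(K) = √(-24 - 3)*(-56) + 4*0²*(1 + 0)² = √(-27)*(-56) + 4*0*1² = (3*I*√3)*(-56) + 4*0*1 = -168*I*√3 + 0 = -168*I*√3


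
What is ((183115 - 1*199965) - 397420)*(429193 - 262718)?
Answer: -68965598250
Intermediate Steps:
((183115 - 1*199965) - 397420)*(429193 - 262718) = ((183115 - 199965) - 397420)*166475 = (-16850 - 397420)*166475 = -414270*166475 = -68965598250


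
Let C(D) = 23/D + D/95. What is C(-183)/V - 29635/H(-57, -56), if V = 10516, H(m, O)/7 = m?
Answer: 47525228291/639872310 ≈ 74.273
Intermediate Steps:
H(m, O) = 7*m
C(D) = 23/D + D/95 (C(D) = 23/D + D*(1/95) = 23/D + D/95)
C(-183)/V - 29635/H(-57, -56) = (23/(-183) + (1/95)*(-183))/10516 - 29635/(7*(-57)) = (23*(-1/183) - 183/95)*(1/10516) - 29635/(-399) = (-23/183 - 183/95)*(1/10516) - 29635*(-1/399) = -35674/17385*1/10516 + 29635/399 = -17837/91410330 + 29635/399 = 47525228291/639872310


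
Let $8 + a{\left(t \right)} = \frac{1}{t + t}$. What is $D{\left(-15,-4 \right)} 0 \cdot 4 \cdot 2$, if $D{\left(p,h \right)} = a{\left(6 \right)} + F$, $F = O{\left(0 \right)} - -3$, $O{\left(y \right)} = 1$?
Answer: $0$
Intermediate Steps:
$F = 4$ ($F = 1 - -3 = 1 + 3 = 4$)
$a{\left(t \right)} = -8 + \frac{1}{2 t}$ ($a{\left(t \right)} = -8 + \frac{1}{t + t} = -8 + \frac{1}{2 t}$)
$D{\left(p,h \right)} = - \frac{47}{12}$ ($D{\left(p,h \right)} = \left(-8 + \frac{1}{2 \cdot 6}\right) + 4 = \left(-8 + \frac{1}{2} \cdot \frac{1}{6}\right) + 4 = \left(-8 + \frac{1}{12}\right) + 4 = - \frac{95}{12} + 4 = - \frac{47}{12}$)
$D{\left(-15,-4 \right)} 0 \cdot 4 \cdot 2 = - \frac{47 \cdot 0 \cdot 4 \cdot 2}{12} = - \frac{47 \cdot 0 \cdot 2}{12} = \left(- \frac{47}{12}\right) 0 = 0$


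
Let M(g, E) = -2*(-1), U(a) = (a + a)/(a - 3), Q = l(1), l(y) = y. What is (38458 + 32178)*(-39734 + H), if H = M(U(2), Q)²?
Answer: -2806368280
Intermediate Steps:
Q = 1
U(a) = 2*a/(-3 + a) (U(a) = (2*a)/(-3 + a) = 2*a/(-3 + a))
M(g, E) = 2
H = 4 (H = 2² = 4)
(38458 + 32178)*(-39734 + H) = (38458 + 32178)*(-39734 + 4) = 70636*(-39730) = -2806368280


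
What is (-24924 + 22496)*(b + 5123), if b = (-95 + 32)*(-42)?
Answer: -18863132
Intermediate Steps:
b = 2646 (b = -63*(-42) = 2646)
(-24924 + 22496)*(b + 5123) = (-24924 + 22496)*(2646 + 5123) = -2428*7769 = -18863132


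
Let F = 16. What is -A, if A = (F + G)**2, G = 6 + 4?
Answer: -676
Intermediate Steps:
G = 10
A = 676 (A = (16 + 10)**2 = 26**2 = 676)
-A = -1*676 = -676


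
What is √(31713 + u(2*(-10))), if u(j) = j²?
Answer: √32113 ≈ 179.20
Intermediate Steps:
√(31713 + u(2*(-10))) = √(31713 + (2*(-10))²) = √(31713 + (-20)²) = √(31713 + 400) = √32113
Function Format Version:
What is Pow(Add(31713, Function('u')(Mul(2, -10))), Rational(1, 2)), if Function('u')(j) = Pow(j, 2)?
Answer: Pow(32113, Rational(1, 2)) ≈ 179.20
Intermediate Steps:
Pow(Add(31713, Function('u')(Mul(2, -10))), Rational(1, 2)) = Pow(Add(31713, Pow(Mul(2, -10), 2)), Rational(1, 2)) = Pow(Add(31713, Pow(-20, 2)), Rational(1, 2)) = Pow(Add(31713, 400), Rational(1, 2)) = Pow(32113, Rational(1, 2))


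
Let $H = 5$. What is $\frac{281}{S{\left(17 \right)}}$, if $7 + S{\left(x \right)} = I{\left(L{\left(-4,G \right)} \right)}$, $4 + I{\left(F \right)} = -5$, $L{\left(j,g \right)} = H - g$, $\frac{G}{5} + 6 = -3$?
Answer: $- \frac{281}{16} \approx -17.563$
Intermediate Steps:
$G = -45$ ($G = -30 + 5 \left(-3\right) = -30 - 15 = -45$)
$L{\left(j,g \right)} = 5 - g$
$I{\left(F \right)} = -9$ ($I{\left(F \right)} = -4 - 5 = -9$)
$S{\left(x \right)} = -16$ ($S{\left(x \right)} = -7 - 9 = -16$)
$\frac{281}{S{\left(17 \right)}} = \frac{281}{-16} = 281 \left(- \frac{1}{16}\right) = - \frac{281}{16}$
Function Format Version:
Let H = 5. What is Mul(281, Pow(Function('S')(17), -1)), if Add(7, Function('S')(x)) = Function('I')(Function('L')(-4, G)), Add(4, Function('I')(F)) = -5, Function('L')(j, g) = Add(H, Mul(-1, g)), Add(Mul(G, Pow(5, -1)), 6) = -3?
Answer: Rational(-281, 16) ≈ -17.563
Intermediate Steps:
G = -45 (G = Add(-30, Mul(5, -3)) = Add(-30, -15) = -45)
Function('L')(j, g) = Add(5, Mul(-1, g))
Function('I')(F) = -9 (Function('I')(F) = Add(-4, -5) = -9)
Function('S')(x) = -16 (Function('S')(x) = Add(-7, -9) = -16)
Mul(281, Pow(Function('S')(17), -1)) = Mul(281, Pow(-16, -1)) = Mul(281, Rational(-1, 16)) = Rational(-281, 16)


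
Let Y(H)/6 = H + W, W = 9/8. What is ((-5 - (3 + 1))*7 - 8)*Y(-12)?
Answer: 18531/4 ≈ 4632.8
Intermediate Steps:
W = 9/8 (W = 9*(⅛) = 9/8 ≈ 1.1250)
Y(H) = 27/4 + 6*H (Y(H) = 6*(H + 9/8) = 6*(9/8 + H) = 27/4 + 6*H)
((-5 - (3 + 1))*7 - 8)*Y(-12) = ((-5 - (3 + 1))*7 - 8)*(27/4 + 6*(-12)) = ((-5 - 1*4)*7 - 8)*(27/4 - 72) = ((-5 - 4)*7 - 8)*(-261/4) = (-9*7 - 8)*(-261/4) = (-63 - 8)*(-261/4) = -71*(-261/4) = 18531/4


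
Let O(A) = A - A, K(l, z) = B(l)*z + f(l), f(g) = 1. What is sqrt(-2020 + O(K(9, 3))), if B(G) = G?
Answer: 2*I*sqrt(505) ≈ 44.944*I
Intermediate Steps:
K(l, z) = 1 + l*z (K(l, z) = l*z + 1 = 1 + l*z)
O(A) = 0
sqrt(-2020 + O(K(9, 3))) = sqrt(-2020 + 0) = sqrt(-2020) = 2*I*sqrt(505)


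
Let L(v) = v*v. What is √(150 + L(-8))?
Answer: √214 ≈ 14.629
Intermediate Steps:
L(v) = v²
√(150 + L(-8)) = √(150 + (-8)²) = √(150 + 64) = √214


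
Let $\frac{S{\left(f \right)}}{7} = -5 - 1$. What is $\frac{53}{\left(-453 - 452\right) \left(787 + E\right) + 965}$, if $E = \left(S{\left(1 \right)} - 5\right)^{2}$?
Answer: $- \frac{53}{2710415} \approx -1.9554 \cdot 10^{-5}$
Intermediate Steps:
$S{\left(f \right)} = -42$ ($S{\left(f \right)} = 7 \left(-5 - 1\right) = 7 \left(-6\right) = -42$)
$E = 2209$ ($E = \left(-42 - 5\right)^{2} = \left(-47\right)^{2} = 2209$)
$\frac{53}{\left(-453 - 452\right) \left(787 + E\right) + 965} = \frac{53}{\left(-453 - 452\right) \left(787 + 2209\right) + 965} = \frac{53}{\left(-905\right) 2996 + 965} = \frac{53}{-2711380 + 965} = \frac{53}{-2710415} = 53 \left(- \frac{1}{2710415}\right) = - \frac{53}{2710415}$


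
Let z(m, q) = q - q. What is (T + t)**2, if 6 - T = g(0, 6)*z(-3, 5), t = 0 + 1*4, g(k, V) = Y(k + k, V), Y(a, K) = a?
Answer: 100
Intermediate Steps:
z(m, q) = 0
g(k, V) = 2*k (g(k, V) = k + k = 2*k)
t = 4 (t = 0 + 4 = 4)
T = 6 (T = 6 - 2*0*0 = 6 - 0*0 = 6 - 1*0 = 6 + 0 = 6)
(T + t)**2 = (6 + 4)**2 = 10**2 = 100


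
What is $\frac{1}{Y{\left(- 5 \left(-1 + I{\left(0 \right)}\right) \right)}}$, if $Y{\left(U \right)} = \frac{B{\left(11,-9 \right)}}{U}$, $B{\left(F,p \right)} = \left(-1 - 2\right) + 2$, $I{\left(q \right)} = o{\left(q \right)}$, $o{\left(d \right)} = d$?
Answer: $-5$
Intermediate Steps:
$I{\left(q \right)} = q$
$B{\left(F,p \right)} = -1$ ($B{\left(F,p \right)} = \left(-1 - 2\right) + 2 = -3 + 2 = -1$)
$Y{\left(U \right)} = - \frac{1}{U}$
$\frac{1}{Y{\left(- 5 \left(-1 + I{\left(0 \right)}\right) \right)}} = \frac{1}{\left(-1\right) \frac{1}{\left(-5\right) \left(-1 + 0\right)}} = \frac{1}{\left(-1\right) \frac{1}{\left(-5\right) \left(-1\right)}} = \frac{1}{\left(-1\right) \frac{1}{5}} = \frac{1}{- \frac{1}{5}} = -5$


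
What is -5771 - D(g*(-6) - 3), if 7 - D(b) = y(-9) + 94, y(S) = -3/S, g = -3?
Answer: -17051/3 ≈ -5683.7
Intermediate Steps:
D(b) = -262/3 (D(b) = 7 - (-3/(-9) + 94) = 7 - (-3*(-⅑) + 94) = 7 - (⅓ + 94) = 7 - 1*283/3 = 7 - 283/3 = -262/3)
-5771 - D(g*(-6) - 3) = -5771 - 1*(-262/3) = -5771 + 262/3 = -17051/3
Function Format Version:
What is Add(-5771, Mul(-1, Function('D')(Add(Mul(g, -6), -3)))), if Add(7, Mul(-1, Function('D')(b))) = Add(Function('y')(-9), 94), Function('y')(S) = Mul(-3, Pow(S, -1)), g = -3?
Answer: Rational(-17051, 3) ≈ -5683.7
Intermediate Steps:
Function('D')(b) = Rational(-262, 3) (Function('D')(b) = Add(7, Mul(-1, Add(Mul(-3, Pow(-9, -1)), 94))) = Add(7, Mul(-1, Add(Mul(-3, Rational(-1, 9)), 94))) = Add(7, Mul(-1, Add(Rational(1, 3), 94))) = Add(7, Mul(-1, Rational(283, 3))) = Add(7, Rational(-283, 3)) = Rational(-262, 3))
Add(-5771, Mul(-1, Function('D')(Add(Mul(g, -6), -3)))) = Add(-5771, Mul(-1, Rational(-262, 3))) = Add(-5771, Rational(262, 3)) = Rational(-17051, 3)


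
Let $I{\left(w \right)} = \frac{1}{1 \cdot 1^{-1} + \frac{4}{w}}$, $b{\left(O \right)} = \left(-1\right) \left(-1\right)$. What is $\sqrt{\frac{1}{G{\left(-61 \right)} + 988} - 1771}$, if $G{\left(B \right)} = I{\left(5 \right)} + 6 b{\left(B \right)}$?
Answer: $\frac{2 i \sqrt{35473287403}}{8951} \approx 42.083 i$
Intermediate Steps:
$b{\left(O \right)} = 1$
$I{\left(w \right)} = \frac{1}{1 + \frac{4}{w}}$ ($I{\left(w \right)} = \frac{1}{1 \cdot 1 + \frac{4}{w}} = \frac{1}{1 + \frac{4}{w}}$)
$G{\left(B \right)} = \frac{59}{9}$ ($G{\left(B \right)} = \frac{5}{4 + 5} + 6 \cdot 1 = \frac{5}{9} + 6 = \frac{59}{9}$)
$\sqrt{\frac{1}{G{\left(-61 \right)} + 988} - 1771} = \sqrt{\frac{1}{\frac{59}{9} + 988} - 1771} = \sqrt{\frac{1}{\frac{8951}{9}} - 1771} = \sqrt{\frac{9}{8951} - 1771} = \sqrt{- \frac{15852212}{8951}} = \frac{2 i \sqrt{35473287403}}{8951}$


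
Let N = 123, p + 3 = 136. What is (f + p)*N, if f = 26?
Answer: 19557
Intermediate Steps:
p = 133 (p = -3 + 136 = 133)
(f + p)*N = (26 + 133)*123 = 159*123 = 19557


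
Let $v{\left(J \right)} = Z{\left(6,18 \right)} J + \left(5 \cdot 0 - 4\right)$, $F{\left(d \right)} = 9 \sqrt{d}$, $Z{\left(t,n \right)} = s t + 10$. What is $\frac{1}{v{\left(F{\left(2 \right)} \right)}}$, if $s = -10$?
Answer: $\frac{1}{101246} - \frac{225 \sqrt{2}}{202492} \approx -0.0015615$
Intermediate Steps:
$Z{\left(t,n \right)} = 10 - 10 t$ ($Z{\left(t,n \right)} = - 10 t + 10 = 10 - 10 t$)
$v{\left(J \right)} = -4 - 50 J$ ($v{\left(J \right)} = \left(10 - 60\right) J + \left(5 \cdot 0 - 4\right) = \left(10 - 60\right) J + \left(0 - 4\right) = - 50 J - 4 = -4 - 50 J$)
$\frac{1}{v{\left(F{\left(2 \right)} \right)}} = \frac{1}{-4 - 50 \cdot 9 \sqrt{2}} = \frac{1}{-4 - 450 \sqrt{2}}$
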